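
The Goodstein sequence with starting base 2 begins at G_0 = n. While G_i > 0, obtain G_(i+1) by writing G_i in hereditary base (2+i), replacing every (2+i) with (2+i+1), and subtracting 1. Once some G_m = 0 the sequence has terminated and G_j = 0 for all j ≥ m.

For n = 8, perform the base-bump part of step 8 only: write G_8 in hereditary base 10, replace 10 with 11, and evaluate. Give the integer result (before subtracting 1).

8 —HB2→ 2^(2 + 1) —bump→ 3^(3 + 1) = 81 —(−1)→ 80
80 —HB3→ 2·3^3 + 2·3^2 + 2·3 + 2 —bump→ 2·4^4 + 2·4^2 + 2·4 + 2 = 554 —(−1)→ 553
553 —HB4→ 2·4^4 + 2·4^2 + 2·4 + 1 —bump→ 2·5^5 + 2·5^2 + 2·5 + 1 = 6311 —(−1)→ 6310
6310 —HB5→ 2·5^5 + 2·5^2 + 2·5 —bump→ 2·6^6 + 2·6^2 + 2·6 = 93396 —(−1)→ 93395
93395 —HB6→ 2·6^6 + 2·6^2 + 6 + 5 —bump→ 2·7^7 + 2·7^2 + 7 + 5 = 1647196 —(−1)→ 1647195
1647195 —HB7→ 2·7^7 + 2·7^2 + 7 + 4 —bump→ 2·8^8 + 2·8^2 + 8 + 4 = 33554572 —(−1)→ 33554571
33554571 —HB8→ 2·8^8 + 2·8^2 + 8 + 3 —bump→ 2·9^9 + 2·9^2 + 9 + 3 = 774841152 —(−1)→ 774841151
774841151 —HB9→ 2·9^9 + 2·9^2 + 9 + 2 —bump→ 2·10^10 + 2·10^2 + 10 + 2 = 20000000212 —(−1)→ 20000000211
20000000211 —HB10→ 2·10^10 + 2·10^2 + 10 + 1 —bump→ 2·11^11 + 2·11^2 + 11 + 1 = 570623341476 —(−1)→ 570623341475

570623341476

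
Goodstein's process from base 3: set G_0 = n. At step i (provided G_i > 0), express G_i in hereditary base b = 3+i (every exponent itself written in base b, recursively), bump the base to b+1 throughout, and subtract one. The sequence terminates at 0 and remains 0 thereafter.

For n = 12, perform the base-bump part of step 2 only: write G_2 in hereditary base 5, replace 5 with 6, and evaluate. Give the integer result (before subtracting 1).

38

step 0: 12 = 3^2 + 3; sub 4 for 3: 4^2 + 4; = 20; G_1 = 20−1 = 19
step 1: 19 = 4^2 + 3; sub 5 for 4: 5^2 + 3; = 28; G_2 = 28−1 = 27
step 2: 27 = 5^2 + 2; sub 6 for 5: 6^2 + 2; = 38; G_3 = 38−1 = 37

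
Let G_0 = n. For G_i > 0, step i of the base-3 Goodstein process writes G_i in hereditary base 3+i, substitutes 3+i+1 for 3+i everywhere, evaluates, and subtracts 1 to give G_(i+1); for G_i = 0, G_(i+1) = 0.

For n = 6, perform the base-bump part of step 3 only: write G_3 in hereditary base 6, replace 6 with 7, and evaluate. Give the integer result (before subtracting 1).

8

G_0 = 6. HB_3(6) = 2·3. Bump = 8. G_1 = 7.
G_1 = 7. HB_4(7) = 4 + 3. Bump = 8. G_2 = 7.
G_2 = 7. HB_5(7) = 5 + 2. Bump = 8. G_3 = 7.
G_3 = 7. HB_6(7) = 6 + 1. Bump = 8. G_4 = 7.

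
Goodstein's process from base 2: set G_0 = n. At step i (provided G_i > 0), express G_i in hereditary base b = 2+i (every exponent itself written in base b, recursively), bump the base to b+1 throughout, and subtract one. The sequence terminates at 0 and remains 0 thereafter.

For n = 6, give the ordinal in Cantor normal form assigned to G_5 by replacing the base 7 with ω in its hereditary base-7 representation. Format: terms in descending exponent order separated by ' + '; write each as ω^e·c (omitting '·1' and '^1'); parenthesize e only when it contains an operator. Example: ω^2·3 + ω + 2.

G_0=6  [base 2] 2^2 + 2  →[2↦3]→  3^3 + 3 = 30  −1 ⇒ G_1=29
G_1=29  [base 3] 3^3 + 2  →[3↦4]→  4^4 + 2 = 258  −1 ⇒ G_2=257
G_2=257  [base 4] 4^4 + 1  →[4↦5]→  5^5 + 1 = 3126  −1 ⇒ G_3=3125
G_3=3125  [base 5] 5^5  →[5↦6]→  6^6 = 46656  −1 ⇒ G_4=46655
G_4=46655  [base 6] 5·6^5 + 5·6^4 + 5·6^3 + 5·6^2 + 5·6 + 5  →[6↦7]→  5·7^5 + 5·7^4 + 5·7^3 + 5·7^2 + 5·7 + 5 = 98040  −1 ⇒ G_5=98039

ω^5·5 + ω^4·5 + ω^3·5 + ω^2·5 + ω·5 + 4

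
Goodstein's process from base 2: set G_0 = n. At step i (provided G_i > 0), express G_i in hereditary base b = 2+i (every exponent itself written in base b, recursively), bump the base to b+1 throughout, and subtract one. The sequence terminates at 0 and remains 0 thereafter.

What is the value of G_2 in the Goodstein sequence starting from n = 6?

257

[0] 6 ≡ 2^2 + 2 (base 2). Lift 3: 30. −1: 29.
[1] 29 ≡ 3^3 + 2 (base 3). Lift 4: 258. −1: 257.
[2] 257 ≡ 4^4 + 1 (base 4). Lift 5: 3126. −1: 3125.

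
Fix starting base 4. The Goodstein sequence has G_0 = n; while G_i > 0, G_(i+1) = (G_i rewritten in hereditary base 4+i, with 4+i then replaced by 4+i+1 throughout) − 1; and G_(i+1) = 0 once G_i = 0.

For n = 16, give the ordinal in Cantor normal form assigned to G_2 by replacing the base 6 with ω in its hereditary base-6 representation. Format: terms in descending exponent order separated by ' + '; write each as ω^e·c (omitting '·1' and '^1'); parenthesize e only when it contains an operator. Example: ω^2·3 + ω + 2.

[0] 16 ≡ 4^2 (base 4). Lift 5: 25. −1: 24.
[1] 24 ≡ 4·5 + 4 (base 5). Lift 6: 28. −1: 27.
[2] 27 ≡ 4·6 + 3 (base 6). Lift 7: 31. −1: 30.

ω·4 + 3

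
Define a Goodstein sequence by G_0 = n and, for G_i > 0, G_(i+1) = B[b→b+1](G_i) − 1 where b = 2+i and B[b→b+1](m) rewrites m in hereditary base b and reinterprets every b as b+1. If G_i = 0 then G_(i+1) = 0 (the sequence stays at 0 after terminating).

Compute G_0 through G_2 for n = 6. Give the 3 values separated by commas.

6, 29, 257

[0] 6 ≡ 2^2 + 2 (base 2). Lift 3: 30. −1: 29.
[1] 29 ≡ 3^3 + 2 (base 3). Lift 4: 258. −1: 257.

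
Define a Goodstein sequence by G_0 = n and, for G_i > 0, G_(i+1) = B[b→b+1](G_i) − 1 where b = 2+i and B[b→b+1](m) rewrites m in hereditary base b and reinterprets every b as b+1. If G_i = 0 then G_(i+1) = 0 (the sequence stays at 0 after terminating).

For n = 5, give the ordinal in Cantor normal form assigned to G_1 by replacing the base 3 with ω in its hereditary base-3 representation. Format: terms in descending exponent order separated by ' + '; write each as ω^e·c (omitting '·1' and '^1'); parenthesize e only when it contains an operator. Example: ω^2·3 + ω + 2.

(0) 5|_2 = 2^2 + 1 ↦ 3^3 + 1|_3 = 28 ⇒ 27
(1) 27|_3 = 3^3 ↦ 4^4|_4 = 256 ⇒ 255

ω^ω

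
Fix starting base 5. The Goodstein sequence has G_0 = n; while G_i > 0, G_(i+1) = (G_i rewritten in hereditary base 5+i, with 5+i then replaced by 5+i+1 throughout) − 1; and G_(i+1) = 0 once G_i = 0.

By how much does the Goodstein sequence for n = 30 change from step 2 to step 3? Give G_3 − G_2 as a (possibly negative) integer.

(0) 30|_5 = 5^2 + 5 ↦ 6^2 + 6|_6 = 42 ⇒ 41
(1) 41|_6 = 6^2 + 5 ↦ 7^2 + 5|_7 = 54 ⇒ 53
(2) 53|_7 = 7^2 + 4 ↦ 8^2 + 4|_8 = 68 ⇒ 67

14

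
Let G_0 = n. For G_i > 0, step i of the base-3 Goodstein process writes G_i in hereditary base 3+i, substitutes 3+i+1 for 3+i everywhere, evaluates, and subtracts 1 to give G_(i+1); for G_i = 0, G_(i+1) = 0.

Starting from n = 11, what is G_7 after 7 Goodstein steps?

51

11 —HB3→ 3^2 + 2 —bump→ 4^2 + 2 = 18 —(−1)→ 17
17 —HB4→ 4^2 + 1 —bump→ 5^2 + 1 = 26 —(−1)→ 25
25 —HB5→ 5^2 —bump→ 6^2 = 36 —(−1)→ 35
35 —HB6→ 5·6 + 5 —bump→ 5·7 + 5 = 40 —(−1)→ 39
39 —HB7→ 5·7 + 4 —bump→ 5·8 + 4 = 44 —(−1)→ 43
43 —HB8→ 5·8 + 3 —bump→ 5·9 + 3 = 48 —(−1)→ 47
47 —HB9→ 5·9 + 2 —bump→ 5·10 + 2 = 52 —(−1)→ 51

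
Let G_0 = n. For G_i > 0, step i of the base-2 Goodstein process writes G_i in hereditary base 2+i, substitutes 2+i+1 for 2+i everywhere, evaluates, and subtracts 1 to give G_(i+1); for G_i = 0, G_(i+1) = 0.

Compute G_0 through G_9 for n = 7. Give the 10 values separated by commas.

7, 30, 259, 3127, 46657, 823543, 16777215, 37665879, 77777775, 150051213

[0] 7 ≡ 2^2 + 2 + 1 (base 2). Lift 3: 31. −1: 30.
[1] 30 ≡ 3^3 + 3 (base 3). Lift 4: 260. −1: 259.
[2] 259 ≡ 4^4 + 3 (base 4). Lift 5: 3128. −1: 3127.
[3] 3127 ≡ 5^5 + 2 (base 5). Lift 6: 46658. −1: 46657.
[4] 46657 ≡ 6^6 + 1 (base 6). Lift 7: 823544. −1: 823543.
[5] 823543 ≡ 7^7 (base 7). Lift 8: 16777216. −1: 16777215.
[6] 16777215 ≡ 7·8^7 + 7·8^6 + 7·8^5 + 7·8^4 + 7·8^3 + 7·8^2 + 7·8 + 7 (base 8). Lift 9: 37665880. −1: 37665879.
[7] 37665879 ≡ 7·9^7 + 7·9^6 + 7·9^5 + 7·9^4 + 7·9^3 + 7·9^2 + 7·9 + 6 (base 9). Lift 10: 77777776. −1: 77777775.
[8] 77777775 ≡ 7·10^7 + 7·10^6 + 7·10^5 + 7·10^4 + 7·10^3 + 7·10^2 + 7·10 + 5 (base 10). Lift 11: 150051214. −1: 150051213.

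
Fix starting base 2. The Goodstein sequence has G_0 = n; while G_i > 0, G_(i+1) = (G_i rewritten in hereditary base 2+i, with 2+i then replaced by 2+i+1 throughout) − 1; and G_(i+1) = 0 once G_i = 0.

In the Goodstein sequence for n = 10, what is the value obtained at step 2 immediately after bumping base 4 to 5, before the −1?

15626

[0] 10 ≡ 2^(2 + 1) + 2 (base 2). Lift 3: 84. −1: 83.
[1] 83 ≡ 3^(3 + 1) + 2 (base 3). Lift 4: 1026. −1: 1025.
[2] 1025 ≡ 4^(4 + 1) + 1 (base 4). Lift 5: 15626. −1: 15625.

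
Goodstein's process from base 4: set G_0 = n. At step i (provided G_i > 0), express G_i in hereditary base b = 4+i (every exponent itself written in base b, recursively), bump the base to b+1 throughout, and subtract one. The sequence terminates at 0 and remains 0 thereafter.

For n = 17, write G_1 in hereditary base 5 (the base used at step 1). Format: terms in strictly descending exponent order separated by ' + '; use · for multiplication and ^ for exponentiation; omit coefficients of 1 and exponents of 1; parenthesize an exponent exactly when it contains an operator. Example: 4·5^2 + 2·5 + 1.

5^2

step 0: 17 = 4^2 + 1; sub 5 for 4: 5^2 + 1; = 26; G_1 = 26−1 = 25
step 1: 25 = 5^2; sub 6 for 5: 6^2; = 36; G_2 = 36−1 = 35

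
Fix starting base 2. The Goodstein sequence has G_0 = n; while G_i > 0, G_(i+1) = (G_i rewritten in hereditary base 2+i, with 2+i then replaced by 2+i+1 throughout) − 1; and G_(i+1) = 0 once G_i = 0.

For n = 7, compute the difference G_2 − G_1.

G_0=7  [base 2] 2^2 + 2 + 1  →[2↦3]→  3^3 + 3 + 1 = 31  −1 ⇒ G_1=30
G_1=30  [base 3] 3^3 + 3  →[3↦4]→  4^4 + 4 = 260  −1 ⇒ G_2=259

229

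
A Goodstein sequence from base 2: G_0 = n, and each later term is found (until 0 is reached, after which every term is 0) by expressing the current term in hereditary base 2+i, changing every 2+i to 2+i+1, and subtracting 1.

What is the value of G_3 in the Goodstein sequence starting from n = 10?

10 —HB2→ 2^(2 + 1) + 2 —bump→ 3^(3 + 1) + 3 = 84 —(−1)→ 83
83 —HB3→ 3^(3 + 1) + 2 —bump→ 4^(4 + 1) + 2 = 1026 —(−1)→ 1025
1025 —HB4→ 4^(4 + 1) + 1 —bump→ 5^(5 + 1) + 1 = 15626 —(−1)→ 15625
15625 —HB5→ 5^(5 + 1) —bump→ 6^(6 + 1) = 279936 —(−1)→ 279935

15625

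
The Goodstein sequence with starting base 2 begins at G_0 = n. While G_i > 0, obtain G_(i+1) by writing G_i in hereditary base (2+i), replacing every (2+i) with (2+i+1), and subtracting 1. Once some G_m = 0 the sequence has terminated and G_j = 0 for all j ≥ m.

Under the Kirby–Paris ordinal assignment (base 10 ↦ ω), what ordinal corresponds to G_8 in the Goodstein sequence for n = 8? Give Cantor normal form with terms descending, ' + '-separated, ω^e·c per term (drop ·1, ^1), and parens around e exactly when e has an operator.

G_0=8  [base 2] 2^(2 + 1)  →[2↦3]→  3^(3 + 1) = 81  −1 ⇒ G_1=80
G_1=80  [base 3] 2·3^3 + 2·3^2 + 2·3 + 2  →[3↦4]→  2·4^4 + 2·4^2 + 2·4 + 2 = 554  −1 ⇒ G_2=553
G_2=553  [base 4] 2·4^4 + 2·4^2 + 2·4 + 1  →[4↦5]→  2·5^5 + 2·5^2 + 2·5 + 1 = 6311  −1 ⇒ G_3=6310
G_3=6310  [base 5] 2·5^5 + 2·5^2 + 2·5  →[5↦6]→  2·6^6 + 2·6^2 + 2·6 = 93396  −1 ⇒ G_4=93395
G_4=93395  [base 6] 2·6^6 + 2·6^2 + 6 + 5  →[6↦7]→  2·7^7 + 2·7^2 + 7 + 5 = 1647196  −1 ⇒ G_5=1647195
G_5=1647195  [base 7] 2·7^7 + 2·7^2 + 7 + 4  →[7↦8]→  2·8^8 + 2·8^2 + 8 + 4 = 33554572  −1 ⇒ G_6=33554571
G_6=33554571  [base 8] 2·8^8 + 2·8^2 + 8 + 3  →[8↦9]→  2·9^9 + 2·9^2 + 9 + 3 = 774841152  −1 ⇒ G_7=774841151
G_7=774841151  [base 9] 2·9^9 + 2·9^2 + 9 + 2  →[9↦10]→  2·10^10 + 2·10^2 + 10 + 2 = 20000000212  −1 ⇒ G_8=20000000211
G_8=20000000211  [base 10] 2·10^10 + 2·10^2 + 10 + 1  →[10↦11]→  2·11^11 + 2·11^2 + 11 + 1 = 570623341476  −1 ⇒ G_9=570623341475

ω^ω·2 + ω^2·2 + ω + 1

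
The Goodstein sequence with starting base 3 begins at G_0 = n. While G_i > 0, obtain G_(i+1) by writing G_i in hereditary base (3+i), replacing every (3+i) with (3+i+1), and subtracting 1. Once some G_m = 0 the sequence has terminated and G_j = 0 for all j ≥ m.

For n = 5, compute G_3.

(0) 5|_3 = 3 + 2 ↦ 4 + 2|_4 = 6 ⇒ 5
(1) 5|_4 = 4 + 1 ↦ 5 + 1|_5 = 6 ⇒ 5
(2) 5|_5 = 5 ↦ 6|_6 = 6 ⇒ 5

5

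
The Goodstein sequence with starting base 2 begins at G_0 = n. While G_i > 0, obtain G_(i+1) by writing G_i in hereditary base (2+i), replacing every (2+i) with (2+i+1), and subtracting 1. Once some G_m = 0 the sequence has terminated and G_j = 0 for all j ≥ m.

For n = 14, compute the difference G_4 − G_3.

[0] 14 ≡ 2^(2 + 1) + 2^2 + 2 (base 2). Lift 3: 111. −1: 110.
[1] 110 ≡ 3^(3 + 1) + 3^3 + 2 (base 3). Lift 4: 1282. −1: 1281.
[2] 1281 ≡ 4^(4 + 1) + 4^4 + 1 (base 4). Lift 5: 18751. −1: 18750.
[3] 18750 ≡ 5^(5 + 1) + 5^5 (base 5). Lift 6: 326592. −1: 326591.

307841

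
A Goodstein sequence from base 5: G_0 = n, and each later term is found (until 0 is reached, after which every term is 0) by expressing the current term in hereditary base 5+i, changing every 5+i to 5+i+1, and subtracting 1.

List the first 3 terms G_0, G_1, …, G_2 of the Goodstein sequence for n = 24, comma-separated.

24, 27, 30

base 5: 24 = 4·5 + 4; at 6: 4·6 + 4 = 28; next = 27
base 6: 27 = 4·6 + 3; at 7: 4·7 + 3 = 31; next = 30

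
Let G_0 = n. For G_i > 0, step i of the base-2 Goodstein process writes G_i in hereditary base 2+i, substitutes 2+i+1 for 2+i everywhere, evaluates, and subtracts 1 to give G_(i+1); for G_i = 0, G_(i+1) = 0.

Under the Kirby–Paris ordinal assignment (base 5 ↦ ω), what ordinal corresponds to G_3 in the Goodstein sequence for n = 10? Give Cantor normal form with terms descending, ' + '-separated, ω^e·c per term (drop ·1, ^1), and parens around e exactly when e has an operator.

ω^(ω + 1)

step 0: 10 = 2^(2 + 1) + 2; sub 3 for 2: 3^(3 + 1) + 3; = 84; G_1 = 84−1 = 83
step 1: 83 = 3^(3 + 1) + 2; sub 4 for 3: 4^(4 + 1) + 2; = 1026; G_2 = 1026−1 = 1025
step 2: 1025 = 4^(4 + 1) + 1; sub 5 for 4: 5^(5 + 1) + 1; = 15626; G_3 = 15626−1 = 15625
step 3: 15625 = 5^(5 + 1); sub 6 for 5: 6^(6 + 1); = 279936; G_4 = 279936−1 = 279935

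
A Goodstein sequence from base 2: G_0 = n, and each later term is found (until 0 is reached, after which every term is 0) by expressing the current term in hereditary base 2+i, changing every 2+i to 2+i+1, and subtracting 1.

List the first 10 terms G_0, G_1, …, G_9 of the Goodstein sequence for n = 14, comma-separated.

14, 110, 1281, 18750, 326591, 5862840, 134404971, 3487116548, 100000555551, 3138429262496

base 2: 14 = 2^(2 + 1) + 2^2 + 2; at 3: 3^(3 + 1) + 3^3 + 3 = 111; next = 110
base 3: 110 = 3^(3 + 1) + 3^3 + 2; at 4: 4^(4 + 1) + 4^4 + 2 = 1282; next = 1281
base 4: 1281 = 4^(4 + 1) + 4^4 + 1; at 5: 5^(5 + 1) + 5^5 + 1 = 18751; next = 18750
base 5: 18750 = 5^(5 + 1) + 5^5; at 6: 6^(6 + 1) + 6^6 = 326592; next = 326591
base 6: 326591 = 6^(6 + 1) + 5·6^5 + 5·6^4 + 5·6^3 + 5·6^2 + 5·6 + 5; at 7: 7^(7 + 1) + 5·7^5 + 5·7^4 + 5·7^3 + 5·7^2 + 5·7 + 5 = 5862841; next = 5862840
base 7: 5862840 = 7^(7 + 1) + 5·7^5 + 5·7^4 + 5·7^3 + 5·7^2 + 5·7 + 4; at 8: 8^(8 + 1) + 5·8^5 + 5·8^4 + 5·8^3 + 5·8^2 + 5·8 + 4 = 134404972; next = 134404971
base 8: 134404971 = 8^(8 + 1) + 5·8^5 + 5·8^4 + 5·8^3 + 5·8^2 + 5·8 + 3; at 9: 9^(9 + 1) + 5·9^5 + 5·9^4 + 5·9^3 + 5·9^2 + 5·9 + 3 = 3487116549; next = 3487116548
base 9: 3487116548 = 9^(9 + 1) + 5·9^5 + 5·9^4 + 5·9^3 + 5·9^2 + 5·9 + 2; at 10: 10^(10 + 1) + 5·10^5 + 5·10^4 + 5·10^3 + 5·10^2 + 5·10 + 2 = 100000555552; next = 100000555551
base 10: 100000555551 = 10^(10 + 1) + 5·10^5 + 5·10^4 + 5·10^3 + 5·10^2 + 5·10 + 1; at 11: 11^(11 + 1) + 5·11^5 + 5·11^4 + 5·11^3 + 5·11^2 + 5·11 + 1 = 3138429262497; next = 3138429262496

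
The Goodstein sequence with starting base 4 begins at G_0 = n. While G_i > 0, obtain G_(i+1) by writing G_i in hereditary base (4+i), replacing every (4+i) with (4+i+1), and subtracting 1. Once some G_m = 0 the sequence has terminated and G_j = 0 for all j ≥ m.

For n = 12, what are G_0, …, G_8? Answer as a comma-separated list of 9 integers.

12, 14, 15, 16, 17, 18, 19, 19, 19

step 0: 12 = 3·4; sub 5 for 4: 3·5; = 15; G_1 = 15−1 = 14
step 1: 14 = 2·5 + 4; sub 6 for 5: 2·6 + 4; = 16; G_2 = 16−1 = 15
step 2: 15 = 2·6 + 3; sub 7 for 6: 2·7 + 3; = 17; G_3 = 17−1 = 16
step 3: 16 = 2·7 + 2; sub 8 for 7: 2·8 + 2; = 18; G_4 = 18−1 = 17
step 4: 17 = 2·8 + 1; sub 9 for 8: 2·9 + 1; = 19; G_5 = 19−1 = 18
step 5: 18 = 2·9; sub 10 for 9: 2·10; = 20; G_6 = 20−1 = 19
step 6: 19 = 10 + 9; sub 11 for 10: 11 + 9; = 20; G_7 = 20−1 = 19
step 7: 19 = 11 + 8; sub 12 for 11: 12 + 8; = 20; G_8 = 20−1 = 19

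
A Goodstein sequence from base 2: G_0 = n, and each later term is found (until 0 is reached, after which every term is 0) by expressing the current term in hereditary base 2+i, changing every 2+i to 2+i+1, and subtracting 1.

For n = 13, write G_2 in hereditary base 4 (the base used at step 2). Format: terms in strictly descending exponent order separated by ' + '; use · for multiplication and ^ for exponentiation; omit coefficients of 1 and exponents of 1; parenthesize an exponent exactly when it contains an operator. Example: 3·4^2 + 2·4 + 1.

4^(4 + 1) + 3·4^3 + 3·4^2 + 3·4 + 3

(0) 13|_2 = 2^(2 + 1) + 2^2 + 1 ↦ 3^(3 + 1) + 3^3 + 1|_3 = 109 ⇒ 108
(1) 108|_3 = 3^(3 + 1) + 3^3 ↦ 4^(4 + 1) + 4^4|_4 = 1280 ⇒ 1279
(2) 1279|_4 = 4^(4 + 1) + 3·4^3 + 3·4^2 + 3·4 + 3 ↦ 5^(5 + 1) + 3·5^3 + 3·5^2 + 3·5 + 3|_5 = 16093 ⇒ 16092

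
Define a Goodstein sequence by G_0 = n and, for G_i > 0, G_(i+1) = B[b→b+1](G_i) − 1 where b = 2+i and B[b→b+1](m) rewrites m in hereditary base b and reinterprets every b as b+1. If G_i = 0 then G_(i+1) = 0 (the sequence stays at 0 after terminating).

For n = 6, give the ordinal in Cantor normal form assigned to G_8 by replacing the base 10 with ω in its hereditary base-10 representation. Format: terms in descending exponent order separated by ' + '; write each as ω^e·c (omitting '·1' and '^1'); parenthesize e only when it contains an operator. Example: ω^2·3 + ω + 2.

ω^5·5 + ω^4·5 + ω^3·5 + ω^2·5 + ω·5 + 1

6 —HB2→ 2^2 + 2 —bump→ 3^3 + 3 = 30 —(−1)→ 29
29 —HB3→ 3^3 + 2 —bump→ 4^4 + 2 = 258 —(−1)→ 257
257 —HB4→ 4^4 + 1 —bump→ 5^5 + 1 = 3126 —(−1)→ 3125
3125 —HB5→ 5^5 —bump→ 6^6 = 46656 —(−1)→ 46655
46655 —HB6→ 5·6^5 + 5·6^4 + 5·6^3 + 5·6^2 + 5·6 + 5 —bump→ 5·7^5 + 5·7^4 + 5·7^3 + 5·7^2 + 5·7 + 5 = 98040 —(−1)→ 98039
98039 —HB7→ 5·7^5 + 5·7^4 + 5·7^3 + 5·7^2 + 5·7 + 4 —bump→ 5·8^5 + 5·8^4 + 5·8^3 + 5·8^2 + 5·8 + 4 = 187244 —(−1)→ 187243
187243 —HB8→ 5·8^5 + 5·8^4 + 5·8^3 + 5·8^2 + 5·8 + 3 —bump→ 5·9^5 + 5·9^4 + 5·9^3 + 5·9^2 + 5·9 + 3 = 332148 —(−1)→ 332147
332147 —HB9→ 5·9^5 + 5·9^4 + 5·9^3 + 5·9^2 + 5·9 + 2 —bump→ 5·10^5 + 5·10^4 + 5·10^3 + 5·10^2 + 5·10 + 2 = 555552 —(−1)→ 555551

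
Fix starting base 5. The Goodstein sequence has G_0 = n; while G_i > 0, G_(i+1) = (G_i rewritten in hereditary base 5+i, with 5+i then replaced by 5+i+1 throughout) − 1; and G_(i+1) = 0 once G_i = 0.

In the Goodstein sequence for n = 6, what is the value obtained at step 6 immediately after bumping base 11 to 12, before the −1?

2

i=0: 6 = 5 + 1 (b=5); 5→6: 6 + 1 = 7; 7−1 = 6
i=1: 6 = 6 (b=6); 6→7: 7 = 7; 7−1 = 6
i=2: 6 = 6 (b=7); 7→8: 6 = 6; 6−1 = 5
i=3: 5 = 5 (b=8); 8→9: 5 = 5; 5−1 = 4
i=4: 4 = 4 (b=9); 9→10: 4 = 4; 4−1 = 3
i=5: 3 = 3 (b=10); 10→11: 3 = 3; 3−1 = 2
i=6: 2 = 2 (b=11); 11→12: 2 = 2; 2−1 = 1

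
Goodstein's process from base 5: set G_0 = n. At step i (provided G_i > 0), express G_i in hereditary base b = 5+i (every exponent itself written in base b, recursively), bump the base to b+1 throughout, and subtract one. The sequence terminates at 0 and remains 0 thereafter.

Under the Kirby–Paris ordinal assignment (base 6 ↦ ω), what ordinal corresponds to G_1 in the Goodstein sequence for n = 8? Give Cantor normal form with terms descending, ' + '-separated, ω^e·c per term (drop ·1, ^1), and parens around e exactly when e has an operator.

ω + 2

(0) 8|_5 = 5 + 3 ↦ 6 + 3|_6 = 9 ⇒ 8
(1) 8|_6 = 6 + 2 ↦ 7 + 2|_7 = 9 ⇒ 8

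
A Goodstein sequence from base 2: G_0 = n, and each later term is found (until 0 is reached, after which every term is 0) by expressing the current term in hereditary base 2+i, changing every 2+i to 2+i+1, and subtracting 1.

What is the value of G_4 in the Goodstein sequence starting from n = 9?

140743

step 0: 9 = 2^(2 + 1) + 1; sub 3 for 2: 3^(3 + 1) + 1; = 82; G_1 = 82−1 = 81
step 1: 81 = 3^(3 + 1); sub 4 for 3: 4^(4 + 1); = 1024; G_2 = 1024−1 = 1023
step 2: 1023 = 3·4^4 + 3·4^3 + 3·4^2 + 3·4 + 3; sub 5 for 4: 3·5^5 + 3·5^3 + 3·5^2 + 3·5 + 3; = 9843; G_3 = 9843−1 = 9842
step 3: 9842 = 3·5^5 + 3·5^3 + 3·5^2 + 3·5 + 2; sub 6 for 5: 3·6^6 + 3·6^3 + 3·6^2 + 3·6 + 2; = 140744; G_4 = 140744−1 = 140743
step 4: 140743 = 3·6^6 + 3·6^3 + 3·6^2 + 3·6 + 1; sub 7 for 6: 3·7^7 + 3·7^3 + 3·7^2 + 3·7 + 1; = 2471827; G_5 = 2471827−1 = 2471826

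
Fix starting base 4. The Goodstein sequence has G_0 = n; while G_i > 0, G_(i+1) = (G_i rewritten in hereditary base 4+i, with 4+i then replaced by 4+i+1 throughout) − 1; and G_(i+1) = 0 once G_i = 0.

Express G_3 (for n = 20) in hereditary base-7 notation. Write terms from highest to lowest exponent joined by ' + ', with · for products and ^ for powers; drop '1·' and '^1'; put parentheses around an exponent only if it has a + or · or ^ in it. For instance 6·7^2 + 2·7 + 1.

7^2 + 2

G_0=20  [base 4] 4^2 + 4  →[4↦5]→  5^2 + 5 = 30  −1 ⇒ G_1=29
G_1=29  [base 5] 5^2 + 4  →[5↦6]→  6^2 + 4 = 40  −1 ⇒ G_2=39
G_2=39  [base 6] 6^2 + 3  →[6↦7]→  7^2 + 3 = 52  −1 ⇒ G_3=51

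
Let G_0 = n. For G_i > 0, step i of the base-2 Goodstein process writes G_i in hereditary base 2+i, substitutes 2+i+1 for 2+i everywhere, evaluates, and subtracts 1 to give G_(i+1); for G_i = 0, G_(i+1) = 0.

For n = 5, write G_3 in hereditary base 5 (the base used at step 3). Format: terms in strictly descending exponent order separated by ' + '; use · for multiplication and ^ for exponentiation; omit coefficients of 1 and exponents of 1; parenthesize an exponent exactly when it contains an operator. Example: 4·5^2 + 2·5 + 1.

3·5^3 + 3·5^2 + 3·5 + 2

G_0=5  [base 2] 2^2 + 1  →[2↦3]→  3^3 + 1 = 28  −1 ⇒ G_1=27
G_1=27  [base 3] 3^3  →[3↦4]→  4^4 = 256  −1 ⇒ G_2=255
G_2=255  [base 4] 3·4^3 + 3·4^2 + 3·4 + 3  →[4↦5]→  3·5^3 + 3·5^2 + 3·5 + 3 = 468  −1 ⇒ G_3=467
G_3=467  [base 5] 3·5^3 + 3·5^2 + 3·5 + 2  →[5↦6]→  3·6^3 + 3·6^2 + 3·6 + 2 = 776  −1 ⇒ G_4=775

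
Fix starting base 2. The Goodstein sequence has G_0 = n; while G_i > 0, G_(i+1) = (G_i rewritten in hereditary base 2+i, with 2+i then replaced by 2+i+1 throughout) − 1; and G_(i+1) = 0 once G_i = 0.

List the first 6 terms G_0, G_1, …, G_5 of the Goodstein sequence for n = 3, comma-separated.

3, 3, 3, 2, 1, 0

G_0 = 3. HB_2(3) = 2 + 1. Bump = 4. G_1 = 3.
G_1 = 3. HB_3(3) = 3. Bump = 4. G_2 = 3.
G_2 = 3. HB_4(3) = 3. Bump = 3. G_3 = 2.
G_3 = 2. HB_5(2) = 2. Bump = 2. G_4 = 1.
G_4 = 1. HB_6(1) = 1. Bump = 1. G_5 = 0.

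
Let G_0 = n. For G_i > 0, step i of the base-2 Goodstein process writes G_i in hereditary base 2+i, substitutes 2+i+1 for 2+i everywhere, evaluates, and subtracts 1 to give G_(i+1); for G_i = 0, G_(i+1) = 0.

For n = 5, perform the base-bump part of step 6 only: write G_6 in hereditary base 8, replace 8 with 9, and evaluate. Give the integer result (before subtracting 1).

2455

i=0: 5 = 2^2 + 1 (b=2); 2→3: 3^3 + 1 = 28; 28−1 = 27
i=1: 27 = 3^3 (b=3); 3→4: 4^4 = 256; 256−1 = 255
i=2: 255 = 3·4^3 + 3·4^2 + 3·4 + 3 (b=4); 4→5: 3·5^3 + 3·5^2 + 3·5 + 3 = 468; 468−1 = 467
i=3: 467 = 3·5^3 + 3·5^2 + 3·5 + 2 (b=5); 5→6: 3·6^3 + 3·6^2 + 3·6 + 2 = 776; 776−1 = 775
i=4: 775 = 3·6^3 + 3·6^2 + 3·6 + 1 (b=6); 6→7: 3·7^3 + 3·7^2 + 3·7 + 1 = 1198; 1198−1 = 1197
i=5: 1197 = 3·7^3 + 3·7^2 + 3·7 (b=7); 7→8: 3·8^3 + 3·8^2 + 3·8 = 1752; 1752−1 = 1751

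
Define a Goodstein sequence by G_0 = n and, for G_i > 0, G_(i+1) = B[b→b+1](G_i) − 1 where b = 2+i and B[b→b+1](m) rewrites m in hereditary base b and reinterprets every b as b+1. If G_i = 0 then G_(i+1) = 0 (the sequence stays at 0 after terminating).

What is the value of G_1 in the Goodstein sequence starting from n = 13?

step 0: 13 = 2^(2 + 1) + 2^2 + 1; sub 3 for 2: 3^(3 + 1) + 3^3 + 1; = 109; G_1 = 109−1 = 108
step 1: 108 = 3^(3 + 1) + 3^3; sub 4 for 3: 4^(4 + 1) + 4^4; = 1280; G_2 = 1280−1 = 1279

108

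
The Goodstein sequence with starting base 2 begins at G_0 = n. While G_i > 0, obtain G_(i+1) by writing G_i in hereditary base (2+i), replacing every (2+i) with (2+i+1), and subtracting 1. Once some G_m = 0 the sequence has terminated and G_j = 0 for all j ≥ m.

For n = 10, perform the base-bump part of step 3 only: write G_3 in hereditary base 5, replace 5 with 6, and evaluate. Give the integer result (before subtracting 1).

279936

step 0: 10 = 2^(2 + 1) + 2; sub 3 for 2: 3^(3 + 1) + 3; = 84; G_1 = 84−1 = 83
step 1: 83 = 3^(3 + 1) + 2; sub 4 for 3: 4^(4 + 1) + 2; = 1026; G_2 = 1026−1 = 1025
step 2: 1025 = 4^(4 + 1) + 1; sub 5 for 4: 5^(5 + 1) + 1; = 15626; G_3 = 15626−1 = 15625
step 3: 15625 = 5^(5 + 1); sub 6 for 5: 6^(6 + 1); = 279936; G_4 = 279936−1 = 279935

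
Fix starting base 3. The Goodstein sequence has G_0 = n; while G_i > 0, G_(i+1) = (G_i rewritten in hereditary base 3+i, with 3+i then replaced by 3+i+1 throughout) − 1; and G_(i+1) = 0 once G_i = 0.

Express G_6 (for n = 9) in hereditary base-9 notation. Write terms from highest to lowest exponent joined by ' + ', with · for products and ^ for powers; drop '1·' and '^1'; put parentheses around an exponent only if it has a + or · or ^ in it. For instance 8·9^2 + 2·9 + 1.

2·9 + 6

base 3: 9 = 3^2; at 4: 4^2 = 16; next = 15
base 4: 15 = 3·4 + 3; at 5: 3·5 + 3 = 18; next = 17
base 5: 17 = 3·5 + 2; at 6: 3·6 + 2 = 20; next = 19
base 6: 19 = 3·6 + 1; at 7: 3·7 + 1 = 22; next = 21
base 7: 21 = 3·7; at 8: 3·8 = 24; next = 23
base 8: 23 = 2·8 + 7; at 9: 2·9 + 7 = 25; next = 24
base 9: 24 = 2·9 + 6; at 10: 2·10 + 6 = 26; next = 25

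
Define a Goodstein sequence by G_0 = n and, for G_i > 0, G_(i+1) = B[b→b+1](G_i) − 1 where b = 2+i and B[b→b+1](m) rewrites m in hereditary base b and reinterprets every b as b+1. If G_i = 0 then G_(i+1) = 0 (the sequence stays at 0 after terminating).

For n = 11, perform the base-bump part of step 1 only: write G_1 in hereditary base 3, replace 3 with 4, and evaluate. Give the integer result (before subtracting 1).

G_0=11  [base 2] 2^(2 + 1) + 2 + 1  →[2↦3]→  3^(3 + 1) + 3 + 1 = 85  −1 ⇒ G_1=84
G_1=84  [base 3] 3^(3 + 1) + 3  →[3↦4]→  4^(4 + 1) + 4 = 1028  −1 ⇒ G_2=1027

1028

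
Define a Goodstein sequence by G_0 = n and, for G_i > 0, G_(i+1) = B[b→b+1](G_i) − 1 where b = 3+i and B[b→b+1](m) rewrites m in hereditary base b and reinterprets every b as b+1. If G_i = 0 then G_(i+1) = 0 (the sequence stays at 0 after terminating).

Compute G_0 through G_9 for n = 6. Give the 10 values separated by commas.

6, 7, 7, 7, 7, 7, 6, 5, 4, 3

i=0: 6 = 2·3 (b=3); 3→4: 2·4 = 8; 8−1 = 7
i=1: 7 = 4 + 3 (b=4); 4→5: 5 + 3 = 8; 8−1 = 7
i=2: 7 = 5 + 2 (b=5); 5→6: 6 + 2 = 8; 8−1 = 7
i=3: 7 = 6 + 1 (b=6); 6→7: 7 + 1 = 8; 8−1 = 7
i=4: 7 = 7 (b=7); 7→8: 8 = 8; 8−1 = 7
i=5: 7 = 7 (b=8); 8→9: 7 = 7; 7−1 = 6
i=6: 6 = 6 (b=9); 9→10: 6 = 6; 6−1 = 5
i=7: 5 = 5 (b=10); 10→11: 5 = 5; 5−1 = 4
i=8: 4 = 4 (b=11); 11→12: 4 = 4; 4−1 = 3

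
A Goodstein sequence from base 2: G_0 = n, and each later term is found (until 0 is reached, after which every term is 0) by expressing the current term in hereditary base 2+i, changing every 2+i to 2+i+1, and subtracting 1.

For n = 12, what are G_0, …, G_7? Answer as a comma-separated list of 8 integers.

i=0: 12 = 2^(2 + 1) + 2^2 (b=2); 2→3: 3^(3 + 1) + 3^3 = 108; 108−1 = 107
i=1: 107 = 3^(3 + 1) + 2·3^2 + 2·3 + 2 (b=3); 3→4: 4^(4 + 1) + 2·4^2 + 2·4 + 2 = 1066; 1066−1 = 1065
i=2: 1065 = 4^(4 + 1) + 2·4^2 + 2·4 + 1 (b=4); 4→5: 5^(5 + 1) + 2·5^2 + 2·5 + 1 = 15686; 15686−1 = 15685
i=3: 15685 = 5^(5 + 1) + 2·5^2 + 2·5 (b=5); 5→6: 6^(6 + 1) + 2·6^2 + 2·6 = 280020; 280020−1 = 280019
i=4: 280019 = 6^(6 + 1) + 2·6^2 + 6 + 5 (b=6); 6→7: 7^(7 + 1) + 2·7^2 + 7 + 5 = 5764911; 5764911−1 = 5764910
i=5: 5764910 = 7^(7 + 1) + 2·7^2 + 7 + 4 (b=7); 7→8: 8^(8 + 1) + 2·8^2 + 8 + 4 = 134217868; 134217868−1 = 134217867
i=6: 134217867 = 8^(8 + 1) + 2·8^2 + 8 + 3 (b=8); 8→9: 9^(9 + 1) + 2·9^2 + 9 + 3 = 3486784575; 3486784575−1 = 3486784574

12, 107, 1065, 15685, 280019, 5764910, 134217867, 3486784574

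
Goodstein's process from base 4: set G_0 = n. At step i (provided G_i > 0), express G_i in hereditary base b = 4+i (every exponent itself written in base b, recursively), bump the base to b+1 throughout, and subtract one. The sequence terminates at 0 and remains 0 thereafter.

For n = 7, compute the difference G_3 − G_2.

base 4: 7 = 4 + 3; at 5: 5 + 3 = 8; next = 7
base 5: 7 = 5 + 2; at 6: 6 + 2 = 8; next = 7
base 6: 7 = 6 + 1; at 7: 7 + 1 = 8; next = 7

0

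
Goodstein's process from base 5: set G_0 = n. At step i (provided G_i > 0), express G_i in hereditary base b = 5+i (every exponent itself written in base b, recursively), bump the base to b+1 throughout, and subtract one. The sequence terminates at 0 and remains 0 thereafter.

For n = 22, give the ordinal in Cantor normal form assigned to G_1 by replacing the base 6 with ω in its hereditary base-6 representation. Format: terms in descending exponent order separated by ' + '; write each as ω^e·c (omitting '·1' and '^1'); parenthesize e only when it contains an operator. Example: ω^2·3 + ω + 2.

ω·4 + 1

G_0 = 22. HB_5(22) = 4·5 + 2. Bump = 26. G_1 = 25.
G_1 = 25. HB_6(25) = 4·6 + 1. Bump = 29. G_2 = 28.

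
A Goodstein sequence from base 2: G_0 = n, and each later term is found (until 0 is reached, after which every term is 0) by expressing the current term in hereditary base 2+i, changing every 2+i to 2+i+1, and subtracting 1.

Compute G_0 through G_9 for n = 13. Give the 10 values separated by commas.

[0] 13 ≡ 2^(2 + 1) + 2^2 + 1 (base 2). Lift 3: 109. −1: 108.
[1] 108 ≡ 3^(3 + 1) + 3^3 (base 3). Lift 4: 1280. −1: 1279.
[2] 1279 ≡ 4^(4 + 1) + 3·4^3 + 3·4^2 + 3·4 + 3 (base 4). Lift 5: 16093. −1: 16092.
[3] 16092 ≡ 5^(5 + 1) + 3·5^3 + 3·5^2 + 3·5 + 2 (base 5). Lift 6: 280712. −1: 280711.
[4] 280711 ≡ 6^(6 + 1) + 3·6^3 + 3·6^2 + 3·6 + 1 (base 6). Lift 7: 5765999. −1: 5765998.
[5] 5765998 ≡ 7^(7 + 1) + 3·7^3 + 3·7^2 + 3·7 (base 7). Lift 8: 134219480. −1: 134219479.
[6] 134219479 ≡ 8^(8 + 1) + 3·8^3 + 3·8^2 + 2·8 + 7 (base 8). Lift 9: 3486786856. −1: 3486786855.
[7] 3486786855 ≡ 9^(9 + 1) + 3·9^3 + 3·9^2 + 2·9 + 6 (base 9). Lift 10: 100000003326. −1: 100000003325.
[8] 100000003325 ≡ 10^(10 + 1) + 3·10^3 + 3·10^2 + 2·10 + 5 (base 10). Lift 11: 3138428381104. −1: 3138428381103.

13, 108, 1279, 16092, 280711, 5765998, 134219479, 3486786855, 100000003325, 3138428381103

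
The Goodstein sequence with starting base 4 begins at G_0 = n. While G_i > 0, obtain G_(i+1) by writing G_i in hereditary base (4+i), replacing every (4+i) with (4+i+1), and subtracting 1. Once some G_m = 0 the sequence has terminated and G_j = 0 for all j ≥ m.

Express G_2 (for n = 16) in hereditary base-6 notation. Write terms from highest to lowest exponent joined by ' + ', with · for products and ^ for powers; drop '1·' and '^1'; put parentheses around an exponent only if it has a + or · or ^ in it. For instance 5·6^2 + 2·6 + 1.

step 0: 16 = 4^2; sub 5 for 4: 5^2; = 25; G_1 = 25−1 = 24
step 1: 24 = 4·5 + 4; sub 6 for 5: 4·6 + 4; = 28; G_2 = 28−1 = 27
step 2: 27 = 4·6 + 3; sub 7 for 6: 4·7 + 3; = 31; G_3 = 31−1 = 30

4·6 + 3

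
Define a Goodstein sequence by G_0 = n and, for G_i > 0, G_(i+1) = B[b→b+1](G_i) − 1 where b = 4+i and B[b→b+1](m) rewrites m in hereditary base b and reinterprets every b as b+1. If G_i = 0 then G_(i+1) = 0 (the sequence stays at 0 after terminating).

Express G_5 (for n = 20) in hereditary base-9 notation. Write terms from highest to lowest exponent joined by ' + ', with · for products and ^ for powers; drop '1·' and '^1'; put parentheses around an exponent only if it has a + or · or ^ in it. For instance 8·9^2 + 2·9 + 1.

[0] 20 ≡ 4^2 + 4 (base 4). Lift 5: 30. −1: 29.
[1] 29 ≡ 5^2 + 4 (base 5). Lift 6: 40. −1: 39.
[2] 39 ≡ 6^2 + 3 (base 6). Lift 7: 52. −1: 51.
[3] 51 ≡ 7^2 + 2 (base 7). Lift 8: 66. −1: 65.
[4] 65 ≡ 8^2 + 1 (base 8). Lift 9: 82. −1: 81.
[5] 81 ≡ 9^2 (base 9). Lift 10: 100. −1: 99.

9^2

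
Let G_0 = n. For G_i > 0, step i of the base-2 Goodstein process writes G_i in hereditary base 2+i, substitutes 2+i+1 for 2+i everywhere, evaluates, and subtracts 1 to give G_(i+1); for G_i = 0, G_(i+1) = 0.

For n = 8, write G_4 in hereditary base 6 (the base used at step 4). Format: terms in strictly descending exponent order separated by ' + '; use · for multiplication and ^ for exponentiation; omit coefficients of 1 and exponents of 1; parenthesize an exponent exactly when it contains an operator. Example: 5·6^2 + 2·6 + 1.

2·6^6 + 2·6^2 + 6 + 5

base 2: 8 = 2^(2 + 1); at 3: 3^(3 + 1) = 81; next = 80
base 3: 80 = 2·3^3 + 2·3^2 + 2·3 + 2; at 4: 2·4^4 + 2·4^2 + 2·4 + 2 = 554; next = 553
base 4: 553 = 2·4^4 + 2·4^2 + 2·4 + 1; at 5: 2·5^5 + 2·5^2 + 2·5 + 1 = 6311; next = 6310
base 5: 6310 = 2·5^5 + 2·5^2 + 2·5; at 6: 2·6^6 + 2·6^2 + 2·6 = 93396; next = 93395
base 6: 93395 = 2·6^6 + 2·6^2 + 6 + 5; at 7: 2·7^7 + 2·7^2 + 7 + 5 = 1647196; next = 1647195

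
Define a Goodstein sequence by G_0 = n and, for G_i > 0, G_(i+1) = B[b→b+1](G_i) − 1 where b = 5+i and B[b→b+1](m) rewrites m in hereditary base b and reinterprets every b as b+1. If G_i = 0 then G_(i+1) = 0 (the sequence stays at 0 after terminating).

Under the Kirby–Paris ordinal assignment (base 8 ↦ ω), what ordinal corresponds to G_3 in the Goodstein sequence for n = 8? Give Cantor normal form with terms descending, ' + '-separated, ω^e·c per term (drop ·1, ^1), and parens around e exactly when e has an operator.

ω

G_0=8  [base 5] 5 + 3  →[5↦6]→  6 + 3 = 9  −1 ⇒ G_1=8
G_1=8  [base 6] 6 + 2  →[6↦7]→  7 + 2 = 9  −1 ⇒ G_2=8
G_2=8  [base 7] 7 + 1  →[7↦8]→  8 + 1 = 9  −1 ⇒ G_3=8
G_3=8  [base 8] 8  →[8↦9]→  9 = 9  −1 ⇒ G_4=8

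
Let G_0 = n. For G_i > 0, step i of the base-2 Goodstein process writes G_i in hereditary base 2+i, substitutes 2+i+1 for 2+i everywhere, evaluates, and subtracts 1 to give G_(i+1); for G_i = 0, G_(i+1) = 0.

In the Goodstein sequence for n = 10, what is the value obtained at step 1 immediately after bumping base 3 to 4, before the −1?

G_0=10  [base 2] 2^(2 + 1) + 2  →[2↦3]→  3^(3 + 1) + 3 = 84  −1 ⇒ G_1=83
G_1=83  [base 3] 3^(3 + 1) + 2  →[3↦4]→  4^(4 + 1) + 2 = 1026  −1 ⇒ G_2=1025

1026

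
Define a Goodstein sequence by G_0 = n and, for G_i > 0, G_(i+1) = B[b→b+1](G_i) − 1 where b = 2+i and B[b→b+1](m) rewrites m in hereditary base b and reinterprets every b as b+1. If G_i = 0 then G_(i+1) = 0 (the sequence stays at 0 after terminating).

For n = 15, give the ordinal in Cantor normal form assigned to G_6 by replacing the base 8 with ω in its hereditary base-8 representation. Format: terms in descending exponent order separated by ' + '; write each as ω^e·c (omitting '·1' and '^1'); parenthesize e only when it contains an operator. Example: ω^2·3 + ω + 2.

ω^(ω + 1) + ω^7·7 + ω^6·7 + ω^5·7 + ω^4·7 + ω^3·7 + ω^2·7 + ω·7 + 7

(0) 15|_2 = 2^(2 + 1) + 2^2 + 2 + 1 ↦ 3^(3 + 1) + 3^3 + 3 + 1|_3 = 112 ⇒ 111
(1) 111|_3 = 3^(3 + 1) + 3^3 + 3 ↦ 4^(4 + 1) + 4^4 + 4|_4 = 1284 ⇒ 1283
(2) 1283|_4 = 4^(4 + 1) + 4^4 + 3 ↦ 5^(5 + 1) + 5^5 + 3|_5 = 18753 ⇒ 18752
(3) 18752|_5 = 5^(5 + 1) + 5^5 + 2 ↦ 6^(6 + 1) + 6^6 + 2|_6 = 326594 ⇒ 326593
(4) 326593|_6 = 6^(6 + 1) + 6^6 + 1 ↦ 7^(7 + 1) + 7^7 + 1|_7 = 6588345 ⇒ 6588344
(5) 6588344|_7 = 7^(7 + 1) + 7^7 ↦ 8^(8 + 1) + 8^8|_8 = 150994944 ⇒ 150994943
(6) 150994943|_8 = 8^(8 + 1) + 7·8^7 + 7·8^6 + 7·8^5 + 7·8^4 + 7·8^3 + 7·8^2 + 7·8 + 7 ↦ 9^(9 + 1) + 7·9^7 + 7·9^6 + 7·9^5 + 7·9^4 + 7·9^3 + 7·9^2 + 7·9 + 7|_9 = 3524450281 ⇒ 3524450280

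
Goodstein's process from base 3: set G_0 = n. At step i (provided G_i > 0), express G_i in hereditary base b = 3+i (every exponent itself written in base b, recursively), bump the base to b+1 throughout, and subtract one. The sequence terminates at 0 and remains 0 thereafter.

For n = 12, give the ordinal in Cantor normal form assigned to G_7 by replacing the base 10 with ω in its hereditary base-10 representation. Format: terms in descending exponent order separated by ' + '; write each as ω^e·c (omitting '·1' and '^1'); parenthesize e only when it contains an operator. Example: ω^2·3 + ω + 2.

ω·7 + 5

(0) 12|_3 = 3^2 + 3 ↦ 4^2 + 4|_4 = 20 ⇒ 19
(1) 19|_4 = 4^2 + 3 ↦ 5^2 + 3|_5 = 28 ⇒ 27
(2) 27|_5 = 5^2 + 2 ↦ 6^2 + 2|_6 = 38 ⇒ 37
(3) 37|_6 = 6^2 + 1 ↦ 7^2 + 1|_7 = 50 ⇒ 49
(4) 49|_7 = 7^2 ↦ 8^2|_8 = 64 ⇒ 63
(5) 63|_8 = 7·8 + 7 ↦ 7·9 + 7|_9 = 70 ⇒ 69
(6) 69|_9 = 7·9 + 6 ↦ 7·10 + 6|_10 = 76 ⇒ 75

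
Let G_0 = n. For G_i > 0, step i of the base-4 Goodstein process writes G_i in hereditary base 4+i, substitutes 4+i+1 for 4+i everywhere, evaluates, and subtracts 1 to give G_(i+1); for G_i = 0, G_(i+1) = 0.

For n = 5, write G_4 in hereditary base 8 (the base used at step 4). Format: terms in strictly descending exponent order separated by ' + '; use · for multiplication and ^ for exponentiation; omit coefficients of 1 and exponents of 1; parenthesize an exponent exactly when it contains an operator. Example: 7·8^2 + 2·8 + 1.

i=0: 5 = 4 + 1 (b=4); 4→5: 5 + 1 = 6; 6−1 = 5
i=1: 5 = 5 (b=5); 5→6: 6 = 6; 6−1 = 5
i=2: 5 = 5 (b=6); 6→7: 5 = 5; 5−1 = 4
i=3: 4 = 4 (b=7); 7→8: 4 = 4; 4−1 = 3

3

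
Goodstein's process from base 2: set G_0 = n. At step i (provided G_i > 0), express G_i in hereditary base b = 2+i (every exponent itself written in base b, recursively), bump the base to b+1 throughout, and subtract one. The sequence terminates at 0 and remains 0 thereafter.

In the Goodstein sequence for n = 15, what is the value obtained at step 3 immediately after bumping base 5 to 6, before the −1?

326594

step 0: 15 = 2^(2 + 1) + 2^2 + 2 + 1; sub 3 for 2: 3^(3 + 1) + 3^3 + 3 + 1; = 112; G_1 = 112−1 = 111
step 1: 111 = 3^(3 + 1) + 3^3 + 3; sub 4 for 3: 4^(4 + 1) + 4^4 + 4; = 1284; G_2 = 1284−1 = 1283
step 2: 1283 = 4^(4 + 1) + 4^4 + 3; sub 5 for 4: 5^(5 + 1) + 5^5 + 3; = 18753; G_3 = 18753−1 = 18752
step 3: 18752 = 5^(5 + 1) + 5^5 + 2; sub 6 for 5: 6^(6 + 1) + 6^6 + 2; = 326594; G_4 = 326594−1 = 326593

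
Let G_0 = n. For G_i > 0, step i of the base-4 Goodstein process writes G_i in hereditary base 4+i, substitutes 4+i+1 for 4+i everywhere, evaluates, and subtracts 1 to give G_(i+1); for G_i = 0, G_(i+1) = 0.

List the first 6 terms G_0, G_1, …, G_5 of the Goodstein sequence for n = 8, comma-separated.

8, 9, 9, 9, 9, 9

base 4: 8 = 2·4; at 5: 2·5 = 10; next = 9
base 5: 9 = 5 + 4; at 6: 6 + 4 = 10; next = 9
base 6: 9 = 6 + 3; at 7: 7 + 3 = 10; next = 9
base 7: 9 = 7 + 2; at 8: 8 + 2 = 10; next = 9
base 8: 9 = 8 + 1; at 9: 9 + 1 = 10; next = 9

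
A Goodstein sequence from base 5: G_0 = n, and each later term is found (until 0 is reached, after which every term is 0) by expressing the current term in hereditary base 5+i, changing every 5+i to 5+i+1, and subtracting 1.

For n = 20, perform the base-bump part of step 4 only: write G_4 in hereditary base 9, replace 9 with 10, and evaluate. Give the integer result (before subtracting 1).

step 0: 20 = 4·5; sub 6 for 5: 4·6; = 24; G_1 = 24−1 = 23
step 1: 23 = 3·6 + 5; sub 7 for 6: 3·7 + 5; = 26; G_2 = 26−1 = 25
step 2: 25 = 3·7 + 4; sub 8 for 7: 3·8 + 4; = 28; G_3 = 28−1 = 27
step 3: 27 = 3·8 + 3; sub 9 for 8: 3·9 + 3; = 30; G_4 = 30−1 = 29
step 4: 29 = 3·9 + 2; sub 10 for 9: 3·10 + 2; = 32; G_5 = 32−1 = 31

32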